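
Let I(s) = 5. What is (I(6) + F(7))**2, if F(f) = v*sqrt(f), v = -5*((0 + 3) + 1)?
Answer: 2825 - 200*sqrt(7) ≈ 2295.9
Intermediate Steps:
v = -20 (v = -5*(3 + 1) = -5*4 = -20)
F(f) = -20*sqrt(f)
(I(6) + F(7))**2 = (5 - 20*sqrt(7))**2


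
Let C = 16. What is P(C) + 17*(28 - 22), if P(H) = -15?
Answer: 87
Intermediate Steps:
P(C) + 17*(28 - 22) = -15 + 17*(28 - 22) = -15 + 17*6 = -15 + 102 = 87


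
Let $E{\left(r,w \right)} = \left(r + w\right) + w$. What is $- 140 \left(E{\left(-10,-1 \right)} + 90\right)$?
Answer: $-10920$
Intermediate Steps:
$E{\left(r,w \right)} = r + 2 w$
$- 140 \left(E{\left(-10,-1 \right)} + 90\right) = - 140 \left(\left(-10 + 2 \left(-1\right)\right) + 90\right) = - 140 \left(\left(-10 - 2\right) + 90\right) = - 140 \left(-12 + 90\right) = \left(-140\right) 78 = -10920$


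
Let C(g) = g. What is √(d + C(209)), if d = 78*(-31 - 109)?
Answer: I*√10711 ≈ 103.49*I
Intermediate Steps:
d = -10920 (d = 78*(-140) = -10920)
√(d + C(209)) = √(-10920 + 209) = √(-10711) = I*√10711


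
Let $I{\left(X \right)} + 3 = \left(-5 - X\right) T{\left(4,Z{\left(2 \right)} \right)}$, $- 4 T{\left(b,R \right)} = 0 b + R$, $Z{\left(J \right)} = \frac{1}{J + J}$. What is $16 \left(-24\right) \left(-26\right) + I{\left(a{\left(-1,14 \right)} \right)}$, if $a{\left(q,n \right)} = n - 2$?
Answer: $\frac{159713}{16} \approx 9982.1$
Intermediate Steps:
$Z{\left(J \right)} = \frac{1}{2 J}$
$T{\left(b,R \right)} = - \frac{R}{4}$ ($T{\left(b,R \right)} = - \frac{0 b + R}{4} = - \frac{0 + R}{4} = - \frac{R}{4}$)
$a{\left(q,n \right)} = -2 + n$
$I{\left(X \right)} = - \frac{43}{16} + \frac{X}{16}$ ($I{\left(X \right)} = -3 + \left(-5 - X\right) \left(- \frac{\frac{1}{2} \cdot \frac{1}{2}}{4}\right) = -3 + \left(-5 - X\right) \left(\left(- \frac{1}{4}\right) \frac{1}{4}\right) = -3 + \left(-5 - X\right) \left(- \frac{1}{16}\right) = -3 + \left(\frac{5}{16} + \frac{X}{16}\right) = - \frac{43}{16} + \frac{X}{16}$)
$16 \left(-24\right) \left(-26\right) + I{\left(a{\left(-1,14 \right)} \right)} = 16 \left(-24\right) \left(-26\right) - \left(\frac{43}{16} - \frac{-2 + 14}{16}\right) = \left(-384\right) \left(-26\right) + \left(- \frac{43}{16} + \frac{1}{16} \cdot 12\right) = 9984 + \left(- \frac{43}{16} + \frac{3}{4}\right) = 9984 - \frac{31}{16} = \frac{159713}{16}$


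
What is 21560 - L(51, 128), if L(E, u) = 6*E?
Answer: 21254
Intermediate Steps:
21560 - L(51, 128) = 21560 - 6*51 = 21560 - 1*306 = 21560 - 306 = 21254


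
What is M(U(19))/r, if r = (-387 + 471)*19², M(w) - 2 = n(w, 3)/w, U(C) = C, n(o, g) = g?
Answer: 41/576156 ≈ 7.1161e-5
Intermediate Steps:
M(w) = 2 + 3/w
r = 30324 (r = 84*361 = 30324)
M(U(19))/r = (2 + 3/19)/30324 = (2 + 3*(1/19))*(1/30324) = (2 + 3/19)*(1/30324) = (41/19)*(1/30324) = 41/576156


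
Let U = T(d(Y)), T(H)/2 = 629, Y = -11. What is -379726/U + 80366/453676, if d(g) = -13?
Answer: -43042868087/142681102 ≈ -301.67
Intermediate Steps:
T(H) = 1258 (T(H) = 2*629 = 1258)
U = 1258
-379726/U + 80366/453676 = -379726/1258 + 80366/453676 = -379726*1/1258 + 80366*(1/453676) = -189863/629 + 40183/226838 = -43042868087/142681102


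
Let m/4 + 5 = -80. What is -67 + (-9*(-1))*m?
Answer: -3127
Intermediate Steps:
m = -340 (m = -20 + 4*(-80) = -20 - 320 = -340)
-67 + (-9*(-1))*m = -67 - 9*(-1)*(-340) = -67 + 9*(-340) = -67 - 3060 = -3127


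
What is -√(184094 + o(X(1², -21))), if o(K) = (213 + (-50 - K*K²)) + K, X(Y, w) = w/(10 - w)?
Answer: -√170164870377/961 ≈ -429.25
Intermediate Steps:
o(K) = 163 + K - K³ (o(K) = (213 + (-50 - K³)) + K = (163 - K³) + K = 163 + K - K³)
-√(184094 + o(X(1², -21))) = -√(184094 + (163 - 1*(-21)/(-10 - 21) - (-1*(-21)/(-10 - 21))³)) = -√(184094 + (163 - 1*(-21)/(-31) - (-1*(-21)/(-31))³)) = -√(184094 + (163 - 1*(-21)*(-1/31) - (-1*(-21)*(-1/31))³)) = -√(184094 + (163 - 21/31 - (-21/31)³)) = -√(184094 + (163 - 21/31 - 1*(-9261/29791))) = -√(184094 + (163 - 21/31 + 9261/29791)) = -√(184094 + 4845013/29791) = -√(5489189367/29791) = -√170164870377/961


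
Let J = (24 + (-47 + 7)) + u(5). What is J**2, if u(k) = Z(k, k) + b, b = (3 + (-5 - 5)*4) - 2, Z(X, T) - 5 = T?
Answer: 2025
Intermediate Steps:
Z(X, T) = 5 + T
b = -39 (b = (3 - 10*4) - 2 = (3 - 40) - 2 = -37 - 2 = -39)
u(k) = -34 + k (u(k) = (5 + k) - 39 = -34 + k)
J = -45 (J = (24 + (-47 + 7)) + (-34 + 5) = (24 - 40) - 29 = -16 - 29 = -45)
J**2 = (-45)**2 = 2025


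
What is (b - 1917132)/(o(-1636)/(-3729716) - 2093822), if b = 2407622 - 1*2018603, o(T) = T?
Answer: 474952292159/650780117743 ≈ 0.72982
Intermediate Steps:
b = 389019 (b = 2407622 - 2018603 = 389019)
(b - 1917132)/(o(-1636)/(-3729716) - 2093822) = (389019 - 1917132)/(-1636/(-3729716) - 2093822) = -1528113/(-1636*(-1/3729716) - 2093822) = -1528113/(409/932429 - 2093822) = -1528113/(-1952340353229/932429) = -1528113*(-932429/1952340353229) = 474952292159/650780117743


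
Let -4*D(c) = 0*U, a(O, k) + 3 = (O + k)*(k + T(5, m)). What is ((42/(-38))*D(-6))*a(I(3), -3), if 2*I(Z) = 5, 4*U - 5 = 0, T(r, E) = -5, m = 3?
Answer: 0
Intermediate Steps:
U = 5/4 (U = 5/4 + (¼)*0 = 5/4 + 0 = 5/4 ≈ 1.2500)
I(Z) = 5/2 (I(Z) = (½)*5 = 5/2)
a(O, k) = -3 + (-5 + k)*(O + k) (a(O, k) = -3 + (O + k)*(k - 5) = -3 + (O + k)*(-5 + k) = -3 + (-5 + k)*(O + k))
D(c) = 0 (D(c) = -0*5/4 = -¼*0 = 0)
((42/(-38))*D(-6))*a(I(3), -3) = ((42/(-38))*0)*(-3 + (-3)² - 5*5/2 - 5*(-3) + (5/2)*(-3)) = ((42*(-1/38))*0)*(-3 + 9 - 25/2 + 15 - 15/2) = -21/19*0*1 = 0*1 = 0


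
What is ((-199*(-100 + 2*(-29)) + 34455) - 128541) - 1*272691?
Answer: -335335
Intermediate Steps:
((-199*(-100 + 2*(-29)) + 34455) - 128541) - 1*272691 = ((-199*(-100 - 58) + 34455) - 128541) - 272691 = ((-199*(-158) + 34455) - 128541) - 272691 = ((31442 + 34455) - 128541) - 272691 = (65897 - 128541) - 272691 = -62644 - 272691 = -335335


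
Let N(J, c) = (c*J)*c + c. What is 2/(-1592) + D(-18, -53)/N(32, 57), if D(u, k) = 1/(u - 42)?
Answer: -780287/621029250 ≈ -0.0012564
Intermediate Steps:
N(J, c) = c + J*c² (N(J, c) = (J*c)*c + c = J*c² + c = c + J*c²)
D(u, k) = 1/(-42 + u)
2/(-1592) + D(-18, -53)/N(32, 57) = 2/(-1592) + 1/((-42 - 18)*((57*(1 + 32*57)))) = 2*(-1/1592) + 1/((-60)*((57*(1 + 1824)))) = -1/796 - 1/(60*(57*1825)) = -1/796 - 1/60/104025 = -1/796 - 1/60*1/104025 = -1/796 - 1/6241500 = -780287/621029250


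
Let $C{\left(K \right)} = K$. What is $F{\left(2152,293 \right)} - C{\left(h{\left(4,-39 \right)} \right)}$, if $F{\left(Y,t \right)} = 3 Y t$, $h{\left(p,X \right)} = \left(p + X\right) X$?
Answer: $1890243$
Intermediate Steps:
$h{\left(p,X \right)} = X \left(X + p\right)$ ($h{\left(p,X \right)} = \left(X + p\right) X = X \left(X + p\right)$)
$F{\left(Y,t \right)} = 3 Y t$
$F{\left(2152,293 \right)} - C{\left(h{\left(4,-39 \right)} \right)} = 3 \cdot 2152 \cdot 293 - - 39 \left(-39 + 4\right) = 1891608 - \left(-39\right) \left(-35\right) = 1891608 - 1365 = 1890243$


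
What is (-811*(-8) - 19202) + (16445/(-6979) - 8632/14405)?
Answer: -1278467274383/100532495 ≈ -12717.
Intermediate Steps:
(-811*(-8) - 19202) + (16445/(-6979) - 8632/14405) = (6488 - 19202) + (16445*(-1/6979) - 8632*1/14405) = -12714 + (-16445/6979 - 8632/14405) = -12714 - 297132953/100532495 = -1278467274383/100532495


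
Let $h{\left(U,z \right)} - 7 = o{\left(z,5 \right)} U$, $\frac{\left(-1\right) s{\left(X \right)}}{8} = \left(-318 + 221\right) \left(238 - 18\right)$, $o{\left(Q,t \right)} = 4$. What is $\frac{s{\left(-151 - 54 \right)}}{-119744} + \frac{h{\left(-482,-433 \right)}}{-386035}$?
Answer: $- \frac{2052308343}{1444542970} \approx -1.4207$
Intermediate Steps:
$s{\left(X \right)} = 170720$ ($s{\left(X \right)} = - 8 \left(-318 + 221\right) \left(238 - 18\right) = - 8 \left(\left(-97\right) 220\right) = \left(-8\right) \left(-21340\right) = 170720$)
$h{\left(U,z \right)} = 7 + 4 U$
$\frac{s{\left(-151 - 54 \right)}}{-119744} + \frac{h{\left(-482,-433 \right)}}{-386035} = \frac{170720}{-119744} + \frac{7 + 4 \left(-482\right)}{-386035} = 170720 \left(- \frac{1}{119744}\right) + \left(7 - 1928\right) \left(- \frac{1}{386035}\right) = - \frac{5335}{3742} - - \frac{1921}{386035} = - \frac{5335}{3742} + \frac{1921}{386035} = - \frac{2052308343}{1444542970}$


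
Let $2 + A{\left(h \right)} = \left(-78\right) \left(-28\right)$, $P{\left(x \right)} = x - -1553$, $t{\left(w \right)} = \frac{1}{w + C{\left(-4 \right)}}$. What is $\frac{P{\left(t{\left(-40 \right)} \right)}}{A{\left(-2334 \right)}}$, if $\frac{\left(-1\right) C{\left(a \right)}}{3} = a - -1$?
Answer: $\frac{24071}{33821} \approx 0.71172$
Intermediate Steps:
$C{\left(a \right)} = -3 - 3 a$ ($C{\left(a \right)} = - 3 \left(a - -1\right) = - 3 \left(a + 1\right) = - 3 \left(1 + a\right) = -3 - 3 a$)
$t{\left(w \right)} = \frac{1}{9 + w}$ ($t{\left(w \right)} = \frac{1}{w - -9} = \frac{1}{w + \left(-3 + 12\right)} = \frac{1}{w + 9} = \frac{1}{9 + w}$)
$P{\left(x \right)} = 1553 + x$ ($P{\left(x \right)} = x + 1553 = 1553 + x$)
$A{\left(h \right)} = 2182$ ($A{\left(h \right)} = -2 - -2184 = -2 + 2184 = 2182$)
$\frac{P{\left(t{\left(-40 \right)} \right)}}{A{\left(-2334 \right)}} = \frac{1553 + \frac{1}{9 - 40}}{2182} = \left(1553 + \frac{1}{-31}\right) \frac{1}{2182} = \left(1553 - \frac{1}{31}\right) \frac{1}{2182} = \frac{48142}{31} \cdot \frac{1}{2182} = \frac{24071}{33821}$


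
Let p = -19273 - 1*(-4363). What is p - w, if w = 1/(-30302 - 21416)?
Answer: -771115379/51718 ≈ -14910.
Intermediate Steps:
p = -14910 (p = -19273 + 4363 = -14910)
w = -1/51718 (w = 1/(-51718) = -1/51718 ≈ -1.9336e-5)
p - w = -14910 - 1*(-1/51718) = -14910 + 1/51718 = -771115379/51718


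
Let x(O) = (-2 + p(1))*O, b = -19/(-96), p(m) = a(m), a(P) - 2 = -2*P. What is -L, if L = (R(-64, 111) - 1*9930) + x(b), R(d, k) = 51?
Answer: 474211/48 ≈ 9879.4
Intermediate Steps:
a(P) = 2 - 2*P
p(m) = 2 - 2*m
b = 19/96 (b = -19*(-1/96) = 19/96 ≈ 0.19792)
x(O) = -2*O (x(O) = (-2 + (2 - 2*1))*O = (-2 + (2 - 2))*O = (-2 + 0)*O = -2*O)
L = -474211/48 (L = (51 - 1*9930) - 2*19/96 = (51 - 9930) - 19/48 = -9879 - 19/48 = -474211/48 ≈ -9879.4)
-L = -1*(-474211/48) = 474211/48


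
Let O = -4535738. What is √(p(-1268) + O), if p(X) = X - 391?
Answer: I*√4537397 ≈ 2130.1*I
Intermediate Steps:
p(X) = -391 + X
√(p(-1268) + O) = √((-391 - 1268) - 4535738) = √(-1659 - 4535738) = √(-4537397) = I*√4537397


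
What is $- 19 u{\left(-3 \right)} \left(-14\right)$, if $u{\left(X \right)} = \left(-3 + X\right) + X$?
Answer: $-2394$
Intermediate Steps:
$u{\left(X \right)} = -3 + 2 X$
$- 19 u{\left(-3 \right)} \left(-14\right) = - 19 \left(-3 + 2 \left(-3\right)\right) \left(-14\right) = - 19 \left(-3 - 6\right) \left(-14\right) = \left(-19\right) \left(-9\right) \left(-14\right) = 171 \left(-14\right) = -2394$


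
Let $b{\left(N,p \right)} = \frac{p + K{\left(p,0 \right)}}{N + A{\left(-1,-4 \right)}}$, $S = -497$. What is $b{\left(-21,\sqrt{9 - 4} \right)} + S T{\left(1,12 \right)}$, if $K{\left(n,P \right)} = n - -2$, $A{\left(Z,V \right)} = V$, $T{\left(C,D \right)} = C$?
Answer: $- \frac{12427}{25} - \frac{2 \sqrt{5}}{25} \approx -497.26$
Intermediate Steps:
$K{\left(n,P \right)} = 2 + n$ ($K{\left(n,P \right)} = n + 2 = 2 + n$)
$b{\left(N,p \right)} = \frac{2 + 2 p}{-4 + N}$ ($b{\left(N,p \right)} = \frac{p + \left(2 + p\right)}{N - 4} = \frac{2 + 2 p}{-4 + N}$)
$b{\left(-21,\sqrt{9 - 4} \right)} + S T{\left(1,12 \right)} = \frac{2 \left(1 + \sqrt{9 - 4}\right)}{-4 - 21} - 497 = \frac{2 \left(1 + \sqrt{5}\right)}{-25} - 497 = 2 \left(- \frac{1}{25}\right) \left(1 + \sqrt{5}\right) - 497 = \left(- \frac{2}{25} - \frac{2 \sqrt{5}}{25}\right) - 497 = - \frac{12427}{25} - \frac{2 \sqrt{5}}{25}$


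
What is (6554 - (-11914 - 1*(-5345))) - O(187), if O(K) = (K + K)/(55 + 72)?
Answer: 1666247/127 ≈ 13120.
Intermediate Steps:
O(K) = 2*K/127 (O(K) = (2*K)/127 = (2*K)*(1/127) = 2*K/127)
(6554 - (-11914 - 1*(-5345))) - O(187) = (6554 - (-11914 - 1*(-5345))) - 2*187/127 = (6554 - (-11914 + 5345)) - 1*374/127 = (6554 - 1*(-6569)) - 374/127 = (6554 + 6569) - 374/127 = 13123 - 374/127 = 1666247/127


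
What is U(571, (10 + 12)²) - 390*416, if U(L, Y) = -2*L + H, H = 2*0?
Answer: -163382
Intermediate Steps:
H = 0
U(L, Y) = -2*L (U(L, Y) = -2*L + 0 = -2*L)
U(571, (10 + 12)²) - 390*416 = -2*571 - 390*416 = -1142 - 162240 = -163382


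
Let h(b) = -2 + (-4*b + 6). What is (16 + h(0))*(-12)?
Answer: -240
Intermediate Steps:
h(b) = 4 - 4*b (h(b) = -2 + (6 - 4*b) = 4 - 4*b)
(16 + h(0))*(-12) = (16 + (4 - 4*0))*(-12) = (16 + (4 + 0))*(-12) = (16 + 4)*(-12) = 20*(-12) = -240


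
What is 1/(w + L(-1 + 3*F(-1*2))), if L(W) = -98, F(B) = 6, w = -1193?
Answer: -1/1291 ≈ -0.00077459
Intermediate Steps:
1/(w + L(-1 + 3*F(-1*2))) = 1/(-1193 - 98) = 1/(-1291) = -1/1291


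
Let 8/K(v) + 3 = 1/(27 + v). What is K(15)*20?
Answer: -1344/25 ≈ -53.760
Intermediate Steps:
K(v) = 8/(-3 + 1/(27 + v))
K(15)*20 = (8*(-27 - 1*15)/(80 + 3*15))*20 = (8*(-27 - 15)/(80 + 45))*20 = (8*(-42)/125)*20 = (8*(1/125)*(-42))*20 = -336/125*20 = -1344/25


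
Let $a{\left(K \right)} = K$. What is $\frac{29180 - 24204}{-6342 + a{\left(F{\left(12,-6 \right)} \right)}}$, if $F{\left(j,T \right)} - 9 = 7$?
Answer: $- \frac{2488}{3163} \approx -0.7866$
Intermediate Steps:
$F{\left(j,T \right)} = 16$ ($F{\left(j,T \right)} = 9 + 7 = 16$)
$\frac{29180 - 24204}{-6342 + a{\left(F{\left(12,-6 \right)} \right)}} = \frac{29180 - 24204}{-6342 + 16} = \frac{4976}{-6326} = 4976 \left(- \frac{1}{6326}\right) = - \frac{2488}{3163}$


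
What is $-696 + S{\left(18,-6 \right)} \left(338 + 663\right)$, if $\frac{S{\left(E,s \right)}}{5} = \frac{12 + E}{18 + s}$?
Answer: $\frac{23633}{2} \approx 11817.0$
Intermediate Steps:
$S{\left(E,s \right)} = \frac{5 \left(12 + E\right)}{18 + s}$ ($S{\left(E,s \right)} = 5 \frac{12 + E}{18 + s} = \frac{5 \left(12 + E\right)}{18 + s}$)
$-696 + S{\left(18,-6 \right)} \left(338 + 663\right) = -696 + \frac{5 \left(12 + 18\right)}{18 - 6} \left(338 + 663\right) = -696 + 5 \cdot \frac{1}{12} \cdot 30 \cdot 1001 = -696 + \frac{25}{2} \cdot 1001 = -696 + \frac{25025}{2} = \frac{23633}{2}$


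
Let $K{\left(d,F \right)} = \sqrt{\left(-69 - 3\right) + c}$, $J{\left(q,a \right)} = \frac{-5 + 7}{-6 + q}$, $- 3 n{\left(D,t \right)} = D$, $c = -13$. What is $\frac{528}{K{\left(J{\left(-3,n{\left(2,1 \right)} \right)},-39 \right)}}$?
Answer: $- \frac{528 i \sqrt{85}}{85} \approx - 57.27 i$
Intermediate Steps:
$n{\left(D,t \right)} = - \frac{D}{3}$
$J{\left(q,a \right)} = \frac{2}{-6 + q}$
$K{\left(d,F \right)} = i \sqrt{85}$ ($K{\left(d,F \right)} = \sqrt{\left(-69 - 3\right) - 13} = \sqrt{-72 - 13} = \sqrt{-85} = i \sqrt{85}$)
$\frac{528}{K{\left(J{\left(-3,n{\left(2,1 \right)} \right)},-39 \right)}} = \frac{528}{i \sqrt{85}} = 528 \left(- \frac{i \sqrt{85}}{85}\right) = - \frac{528 i \sqrt{85}}{85}$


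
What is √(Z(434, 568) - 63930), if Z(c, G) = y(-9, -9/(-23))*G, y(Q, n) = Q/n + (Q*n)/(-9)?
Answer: 5*I*√1624490/23 ≈ 277.08*I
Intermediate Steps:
y(Q, n) = Q/n - Q*n/9 (y(Q, n) = Q/n + (Q*n)*(-⅑) = Q/n - Q*n/9)
Z(c, G) = -520*G/23 (Z(c, G) = (-9/((-9/(-23))) - ⅑*(-9)*(-9/(-23)))*G = (-9/((-9*(-1/23))) - ⅑*(-9)*(-9*(-1/23)))*G = (-9/9/23 - ⅑*(-9)*9/23)*G = (-9*23/9 + 9/23)*G = (-23 + 9/23)*G = -520*G/23)
√(Z(434, 568) - 63930) = √(-520/23*568 - 63930) = √(-295360/23 - 63930) = √(-1765750/23) = 5*I*√1624490/23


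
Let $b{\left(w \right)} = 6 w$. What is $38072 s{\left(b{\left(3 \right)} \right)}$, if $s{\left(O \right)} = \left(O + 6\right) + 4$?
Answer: $1066016$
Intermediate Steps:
$s{\left(O \right)} = 10 + O$ ($s{\left(O \right)} = \left(6 + O\right) + 4 = 10 + O$)
$38072 s{\left(b{\left(3 \right)} \right)} = 38072 \left(10 + 6 \cdot 3\right) = 38072 \left(10 + 18\right) = 38072 \cdot 28 = 1066016$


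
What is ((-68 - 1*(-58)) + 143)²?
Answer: 17689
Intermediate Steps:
((-68 - 1*(-58)) + 143)² = ((-68 + 58) + 143)² = (-10 + 143)² = 133² = 17689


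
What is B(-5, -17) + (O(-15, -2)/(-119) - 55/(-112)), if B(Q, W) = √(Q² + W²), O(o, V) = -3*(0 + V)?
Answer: 839/1904 + √314 ≈ 18.161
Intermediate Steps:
O(o, V) = -3*V
B(-5, -17) + (O(-15, -2)/(-119) - 55/(-112)) = √((-5)² + (-17)²) + (-3*(-2)/(-119) - 55/(-112)) = √(25 + 289) + (6*(-1/119) - 55*(-1/112)) = √314 + (-6/119 + 55/112) = √314 + 839/1904 = 839/1904 + √314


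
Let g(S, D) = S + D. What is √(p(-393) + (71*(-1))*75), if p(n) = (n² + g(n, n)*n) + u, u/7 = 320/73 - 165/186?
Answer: 3*√1042548182058/4526 ≈ 676.79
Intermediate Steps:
g(S, D) = D + S
u = 110775/4526 (u = 7*(320/73 - 165/186) = 7*(320*(1/73) - 165*1/186) = 7*(320/73 - 55/62) = 7*(15825/4526) = 110775/4526 ≈ 24.475)
p(n) = 110775/4526 + 3*n² (p(n) = (n² + (n + n)*n) + 110775/4526 = (n² + (2*n)*n) + 110775/4526 = (n² + 2*n²) + 110775/4526 = 3*n² + 110775/4526 = 110775/4526 + 3*n²)
√(p(-393) + (71*(-1))*75) = √((110775/4526 + 3*(-393)²) + (71*(-1))*75) = √((110775/4526 + 3*154449) - 71*75) = √((110775/4526 + 463347) - 5325) = √(2097219297/4526 - 5325) = √(2073118347/4526) = 3*√1042548182058/4526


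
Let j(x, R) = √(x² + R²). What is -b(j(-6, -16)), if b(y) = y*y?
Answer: -292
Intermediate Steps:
j(x, R) = √(R² + x²)
b(y) = y²
-b(j(-6, -16)) = -(√((-16)² + (-6)²))² = -(√(256 + 36))² = -(√292)² = -(2*√73)² = -1*292 = -292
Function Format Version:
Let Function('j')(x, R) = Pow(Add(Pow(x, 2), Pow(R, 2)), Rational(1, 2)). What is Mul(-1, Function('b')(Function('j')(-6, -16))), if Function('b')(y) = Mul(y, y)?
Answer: -292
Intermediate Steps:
Function('j')(x, R) = Pow(Add(Pow(R, 2), Pow(x, 2)), Rational(1, 2))
Function('b')(y) = Pow(y, 2)
Mul(-1, Function('b')(Function('j')(-6, -16))) = Mul(-1, Pow(Pow(Add(Pow(-16, 2), Pow(-6, 2)), Rational(1, 2)), 2)) = Mul(-1, Pow(Pow(Add(256, 36), Rational(1, 2)), 2)) = Mul(-1, Pow(Pow(292, Rational(1, 2)), 2)) = Mul(-1, Pow(Mul(2, Pow(73, Rational(1, 2))), 2)) = Mul(-1, 292) = -292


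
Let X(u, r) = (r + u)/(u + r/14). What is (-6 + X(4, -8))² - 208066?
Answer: -7488527/36 ≈ -2.0801e+5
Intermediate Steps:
X(u, r) = (r + u)/(u + r/14) (X(u, r) = (r + u)/(u + r*(1/14)) = (r + u)/(u + r/14))
(-6 + X(4, -8))² - 208066 = (-6 + 14*(-8 + 4)/(-8 + 14*4))² - 208066 = (-6 + 14*(-4)/(-8 + 56))² - 208066 = (-6 + 14*(-4)/48)² - 208066 = (-6 + 14*(1/48)*(-4))² - 208066 = (-6 - 7/6)² - 208066 = (-43/6)² - 208066 = 1849/36 - 208066 = -7488527/36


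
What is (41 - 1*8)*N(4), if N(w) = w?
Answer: 132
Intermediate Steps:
(41 - 1*8)*N(4) = (41 - 1*8)*4 = (41 - 8)*4 = 33*4 = 132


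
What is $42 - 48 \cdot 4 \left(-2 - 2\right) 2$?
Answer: $1578$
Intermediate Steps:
$42 - 48 \cdot 4 \left(-2 - 2\right) 2 = 42 - 48 \cdot 4 \left(-4\right) 2 = 42 - 48 \left(\left(-16\right) 2\right) = 42 - -1536 = 42 + 1536 = 1578$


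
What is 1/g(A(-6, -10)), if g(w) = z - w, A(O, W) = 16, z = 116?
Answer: 1/100 ≈ 0.010000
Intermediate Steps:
g(w) = 116 - w
1/g(A(-6, -10)) = 1/(116 - 1*16) = 1/(116 - 16) = 1/100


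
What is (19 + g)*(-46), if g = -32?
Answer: 598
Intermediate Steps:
(19 + g)*(-46) = (19 - 32)*(-46) = -13*(-46) = 598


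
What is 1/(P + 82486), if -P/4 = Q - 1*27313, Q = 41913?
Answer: 1/24086 ≈ 4.1518e-5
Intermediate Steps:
P = -58400 (P = -4*(41913 - 1*27313) = -4*(41913 - 27313) = -4*14600 = -58400)
1/(P + 82486) = 1/(-58400 + 82486) = 1/24086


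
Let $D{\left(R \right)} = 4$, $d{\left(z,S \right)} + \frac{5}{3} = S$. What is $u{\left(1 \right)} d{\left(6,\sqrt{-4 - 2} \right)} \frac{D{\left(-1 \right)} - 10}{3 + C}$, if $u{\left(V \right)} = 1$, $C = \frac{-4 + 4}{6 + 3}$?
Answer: $\frac{10}{3} - 2 i \sqrt{6} \approx 3.3333 - 4.899 i$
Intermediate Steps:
$d{\left(z,S \right)} = - \frac{5}{3} + S$
$C = 0$ ($C = \frac{0}{9} = 0 \cdot \frac{1}{9} = 0$)
$u{\left(1 \right)} d{\left(6,\sqrt{-4 - 2} \right)} \frac{D{\left(-1 \right)} - 10}{3 + C} = 1 \left(- \frac{5}{3} + \sqrt{-4 - 2}\right) \frac{4 - 10}{3 + 0} = 1 \left(- \frac{5}{3} + \sqrt{-6}\right) \left(- \frac{6}{3}\right) = 1 \left(- \frac{5}{3} + i \sqrt{6}\right) \left(\left(-6\right) \frac{1}{3}\right) = \left(- \frac{5}{3} + i \sqrt{6}\right) \left(-2\right) = \frac{10}{3} - 2 i \sqrt{6}$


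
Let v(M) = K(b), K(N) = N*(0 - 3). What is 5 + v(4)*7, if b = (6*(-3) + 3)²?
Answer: -4720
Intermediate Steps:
b = 225 (b = (-18 + 3)² = (-15)² = 225)
K(N) = -3*N (K(N) = N*(-3) = -3*N)
v(M) = -675 (v(M) = -3*225 = -675)
5 + v(4)*7 = 5 - 675*7 = 5 - 4725 = -4720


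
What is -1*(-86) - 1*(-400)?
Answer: 486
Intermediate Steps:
-1*(-86) - 1*(-400) = 86 + 400 = 486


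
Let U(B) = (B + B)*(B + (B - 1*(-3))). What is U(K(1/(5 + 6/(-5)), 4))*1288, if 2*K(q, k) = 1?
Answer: 5152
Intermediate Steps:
K(q, k) = ½ (K(q, k) = (½)*1 = ½)
U(B) = 2*B*(3 + 2*B) (U(B) = (2*B)*(B + (B + 3)) = (2*B)*(B + (3 + B)) = (2*B)*(3 + 2*B) = 2*B*(3 + 2*B))
U(K(1/(5 + 6/(-5)), 4))*1288 = (2*(½)*(3 + 2*(½)))*1288 = (2*(½)*(3 + 1))*1288 = (2*(½)*4)*1288 = 4*1288 = 5152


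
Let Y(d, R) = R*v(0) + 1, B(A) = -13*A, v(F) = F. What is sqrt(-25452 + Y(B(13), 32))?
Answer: I*sqrt(25451) ≈ 159.53*I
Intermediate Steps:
Y(d, R) = 1 (Y(d, R) = R*0 + 1 = 0 + 1 = 1)
sqrt(-25452 + Y(B(13), 32)) = sqrt(-25452 + 1) = sqrt(-25451) = I*sqrt(25451)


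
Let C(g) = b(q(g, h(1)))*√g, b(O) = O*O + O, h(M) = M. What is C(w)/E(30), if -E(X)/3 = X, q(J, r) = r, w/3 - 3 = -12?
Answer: -I*√3/15 ≈ -0.11547*I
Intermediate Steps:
w = -27 (w = 9 + 3*(-12) = 9 - 36 = -27)
b(O) = O + O² (b(O) = O² + O = O + O²)
E(X) = -3*X
C(g) = 2*√g (C(g) = (1*(1 + 1))*√g = (1*2)*√g = 2*√g)
C(w)/E(30) = (2*√(-27))/((-3*30)) = (2*(3*I*√3))/(-90) = (6*I*√3)*(-1/90) = -I*√3/15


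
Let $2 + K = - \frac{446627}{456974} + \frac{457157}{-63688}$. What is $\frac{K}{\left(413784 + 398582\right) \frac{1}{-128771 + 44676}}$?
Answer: $\frac{12427608023023105}{11821452593572496} \approx 1.0513$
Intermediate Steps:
$K = - \frac{147780581759}{14551880056}$ ($K = -2 + \left(- \frac{446627}{456974} + \frac{457157}{-63688}\right) = -2 + \left(\left(-446627\right) \frac{1}{456974} + 457157 \left(- \frac{1}{63688}\right)\right) = -2 - \frac{118676821647}{14551880056} = - \frac{147780581759}{14551880056} \approx -10.155$)
$\frac{K}{\left(413784 + 398582\right) \frac{1}{-128771 + 44676}} = - \frac{147780581759}{14551880056 \frac{413784 + 398582}{-128771 + 44676}} = - \frac{147780581759}{14551880056 \frac{812366}{-84095}} = - \frac{147780581759}{14551880056 \cdot 812366 \left(- \frac{1}{84095}\right)} = - \frac{147780581759}{14551880056 \left(- \frac{812366}{84095}\right)} = \left(- \frac{147780581759}{14551880056}\right) \left(- \frac{84095}{812366}\right) = \frac{12427608023023105}{11821452593572496}$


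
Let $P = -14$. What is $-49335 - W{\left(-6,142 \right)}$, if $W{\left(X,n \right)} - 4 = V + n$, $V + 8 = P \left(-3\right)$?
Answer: $-49515$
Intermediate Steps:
$V = 34$ ($V = -8 - -42 = -8 + 42 = 34$)
$W{\left(X,n \right)} = 38 + n$ ($W{\left(X,n \right)} = 4 + \left(34 + n\right) = 38 + n$)
$-49335 - W{\left(-6,142 \right)} = -49335 - \left(38 + 142\right) = -49335 - 180 = -49515$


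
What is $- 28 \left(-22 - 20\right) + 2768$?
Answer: $3944$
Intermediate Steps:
$- 28 \left(-22 - 20\right) + 2768 = \left(-28\right) \left(-42\right) + 2768 = 1176 + 2768 = 3944$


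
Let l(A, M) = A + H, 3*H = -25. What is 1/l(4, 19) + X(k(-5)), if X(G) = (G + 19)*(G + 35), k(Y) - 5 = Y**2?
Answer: 41402/13 ≈ 3184.8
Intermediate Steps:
H = -25/3 (H = (1/3)*(-25) = -25/3 ≈ -8.3333)
l(A, M) = -25/3 + A (l(A, M) = A - 25/3 = -25/3 + A)
k(Y) = 5 + Y**2
X(G) = (19 + G)*(35 + G)
1/l(4, 19) + X(k(-5)) = 1/(-25/3 + 4) + (665 + (5 + (-5)**2)**2 + 54*(5 + (-5)**2)) = 1/(-13/3) + (665 + (5 + 25)**2 + 54*(5 + 25)) = -3/13 + (665 + 30**2 + 54*30) = -3/13 + (665 + 900 + 1620) = -3/13 + 3185 = 41402/13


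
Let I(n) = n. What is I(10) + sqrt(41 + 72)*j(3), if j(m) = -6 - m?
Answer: 10 - 9*sqrt(113) ≈ -85.671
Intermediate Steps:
I(10) + sqrt(41 + 72)*j(3) = 10 + sqrt(41 + 72)*(-6 - 1*3) = 10 + sqrt(113)*(-6 - 3) = 10 + sqrt(113)*(-9) = 10 - 9*sqrt(113)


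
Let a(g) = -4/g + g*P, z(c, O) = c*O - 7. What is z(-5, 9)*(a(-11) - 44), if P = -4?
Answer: -208/11 ≈ -18.909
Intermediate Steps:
z(c, O) = -7 + O*c (z(c, O) = O*c - 7 = -7 + O*c)
a(g) = -4*g - 4/g (a(g) = -4/g + g*(-4) = -4/g - 4*g = -4*g - 4/g)
z(-5, 9)*(a(-11) - 44) = (-7 + 9*(-5))*((-4*(-11) - 4/(-11)) - 44) = (-7 - 45)*((44 - 4*(-1/11)) - 44) = -52*((44 + 4/11) - 44) = -52*(488/11 - 44) = -52*4/11 = -208/11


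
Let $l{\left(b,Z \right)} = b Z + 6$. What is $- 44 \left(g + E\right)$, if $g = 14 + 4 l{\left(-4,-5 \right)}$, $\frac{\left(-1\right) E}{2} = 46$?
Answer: $-1144$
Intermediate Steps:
$E = -92$ ($E = \left(-2\right) 46 = -92$)
$l{\left(b,Z \right)} = 6 + Z b$ ($l{\left(b,Z \right)} = Z b + 6 = 6 + Z b$)
$g = 118$ ($g = 14 + 4 \left(6 - -20\right) = 14 + 4 \left(6 + 20\right) = 14 + 4 \cdot 26 = 14 + 104 = 118$)
$- 44 \left(g + E\right) = - 44 \left(118 - 92\right) = \left(-44\right) 26 = -1144$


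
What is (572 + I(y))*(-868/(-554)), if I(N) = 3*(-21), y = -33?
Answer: 220906/277 ≈ 797.49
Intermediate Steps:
I(N) = -63
(572 + I(y))*(-868/(-554)) = (572 - 63)*(-868/(-554)) = 509*(-868*(-1/554)) = 509*(434/277) = 220906/277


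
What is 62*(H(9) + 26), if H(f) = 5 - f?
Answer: 1364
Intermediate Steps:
62*(H(9) + 26) = 62*((5 - 1*9) + 26) = 62*((5 - 9) + 26) = 62*(-4 + 26) = 62*22 = 1364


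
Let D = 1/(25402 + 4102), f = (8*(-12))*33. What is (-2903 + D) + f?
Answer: -179118783/29504 ≈ -6071.0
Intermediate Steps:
f = -3168 (f = -96*33 = -3168)
D = 1/29504 ≈ 3.3894e-5
(-2903 + D) + f = (-2903 + 1/29504) - 3168 = -85650111/29504 - 3168 = -179118783/29504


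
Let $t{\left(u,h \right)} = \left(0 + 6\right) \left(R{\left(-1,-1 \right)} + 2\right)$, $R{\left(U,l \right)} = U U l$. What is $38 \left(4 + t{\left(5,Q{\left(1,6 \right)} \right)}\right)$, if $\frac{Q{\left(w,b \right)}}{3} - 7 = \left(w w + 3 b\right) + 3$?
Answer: $380$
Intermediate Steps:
$R{\left(U,l \right)} = l U^{2}$ ($R{\left(U,l \right)} = U^{2} l = l U^{2}$)
$Q{\left(w,b \right)} = 30 + 3 w^{2} + 9 b$ ($Q{\left(w,b \right)} = 21 + 3 \left(\left(w w + 3 b\right) + 3\right) = 21 + 3 \left(\left(w^{2} + 3 b\right) + 3\right) = 21 + 3 \left(3 + w^{2} + 3 b\right) = 21 + \left(9 + 3 w^{2} + 9 b\right) = 30 + 3 w^{2} + 9 b$)
$t{\left(u,h \right)} = 6$ ($t{\left(u,h \right)} = \left(0 + 6\right) \left(- \left(-1\right)^{2} + 2\right) = 6 \left(\left(-1\right) 1 + 2\right) = 6 \left(-1 + 2\right) = 6 \cdot 1 = 6$)
$38 \left(4 + t{\left(5,Q{\left(1,6 \right)} \right)}\right) = 38 \left(4 + 6\right) = 38 \cdot 10 = 380$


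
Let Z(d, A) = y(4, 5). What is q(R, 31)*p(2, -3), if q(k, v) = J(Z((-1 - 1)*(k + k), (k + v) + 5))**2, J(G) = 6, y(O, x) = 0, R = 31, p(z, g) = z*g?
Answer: -216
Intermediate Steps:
p(z, g) = g*z
Z(d, A) = 0
q(k, v) = 36 (q(k, v) = 6**2 = 36)
q(R, 31)*p(2, -3) = 36*(-3*2) = 36*(-6) = -216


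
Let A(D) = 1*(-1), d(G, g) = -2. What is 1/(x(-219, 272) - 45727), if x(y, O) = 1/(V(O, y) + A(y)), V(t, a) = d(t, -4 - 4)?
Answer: -3/137182 ≈ -2.1869e-5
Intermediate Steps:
V(t, a) = -2
A(D) = -1
x(y, O) = -⅓ (x(y, O) = 1/(-2 - 1) = 1/(-3) = -⅓)
1/(x(-219, 272) - 45727) = 1/(-⅓ - 45727) = 1/(-137182/3) = -3/137182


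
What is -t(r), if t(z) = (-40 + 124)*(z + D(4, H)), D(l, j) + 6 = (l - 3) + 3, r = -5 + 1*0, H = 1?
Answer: 588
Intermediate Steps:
r = -5 (r = -5 + 0 = -5)
D(l, j) = -6 + l (D(l, j) = -6 + ((l - 3) + 3) = -6 + ((-3 + l) + 3) = -6 + l)
t(z) = -168 + 84*z (t(z) = (-40 + 124)*(z + (-6 + 4)) = 84*(z - 2) = 84*(-2 + z) = -168 + 84*z)
-t(r) = -(-168 + 84*(-5)) = -(-168 - 420) = -1*(-588) = 588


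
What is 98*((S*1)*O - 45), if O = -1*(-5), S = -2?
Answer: -5390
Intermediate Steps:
O = 5
98*((S*1)*O - 45) = 98*(-2*1*5 - 45) = 98*(-2*5 - 45) = 98*(-10 - 45) = 98*(-55) = -5390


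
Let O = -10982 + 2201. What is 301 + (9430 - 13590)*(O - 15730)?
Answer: 101966061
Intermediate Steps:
O = -8781
301 + (9430 - 13590)*(O - 15730) = 301 + (9430 - 13590)*(-8781 - 15730) = 301 - 4160*(-24511) = 301 + 101965760 = 101966061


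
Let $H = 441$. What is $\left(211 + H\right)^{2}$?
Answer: $425104$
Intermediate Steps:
$\left(211 + H\right)^{2} = \left(211 + 441\right)^{2} = 652^{2} = 425104$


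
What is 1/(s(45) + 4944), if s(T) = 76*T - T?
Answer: 1/8319 ≈ 0.00012021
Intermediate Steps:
s(T) = 75*T
1/(s(45) + 4944) = 1/(75*45 + 4944) = 1/(3375 + 4944) = 1/8319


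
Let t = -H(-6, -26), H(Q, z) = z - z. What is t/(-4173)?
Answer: 0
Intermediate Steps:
H(Q, z) = 0
t = 0 (t = -1*0 = 0)
t/(-4173) = 0/(-4173) = 0*(-1/4173) = 0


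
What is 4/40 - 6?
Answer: -59/10 ≈ -5.9000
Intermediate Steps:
4/40 - 6 = 4*(1/40) - 6 = ⅒ - 6 = -59/10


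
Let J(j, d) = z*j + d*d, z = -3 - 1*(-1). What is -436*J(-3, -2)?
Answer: -4360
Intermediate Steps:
z = -2 (z = -3 + 1 = -2)
J(j, d) = d² - 2*j (J(j, d) = -2*j + d*d = -2*j + d² = d² - 2*j)
-436*J(-3, -2) = -436*((-2)² - 2*(-3)) = -436*(4 + 6) = -436*10 = -4360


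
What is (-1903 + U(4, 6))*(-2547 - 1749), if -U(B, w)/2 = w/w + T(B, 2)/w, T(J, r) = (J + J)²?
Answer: 8275528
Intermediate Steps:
T(J, r) = 4*J² (T(J, r) = (2*J)² = 4*J²)
U(B, w) = -2 - 8*B²/w (U(B, w) = -2*(w/w + (4*B²)/w) = -2*(1 + 4*B²/w) = -2 - 8*B²/w)
(-1903 + U(4, 6))*(-2547 - 1749) = (-1903 + (-2 - 8*4²/6))*(-2547 - 1749) = (-1903 + (-2 - 8*16*⅙))*(-4296) = (-1903 + (-2 - 64/3))*(-4296) = (-1903 - 70/3)*(-4296) = -5779/3*(-4296) = 8275528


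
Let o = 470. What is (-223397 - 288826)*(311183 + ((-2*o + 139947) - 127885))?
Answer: -165092034015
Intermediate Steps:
(-223397 - 288826)*(311183 + ((-2*o + 139947) - 127885)) = (-223397 - 288826)*(311183 + ((-2*470 + 139947) - 127885)) = -512223*(311183 + ((-940 + 139947) - 127885)) = -512223*(311183 + (139007 - 127885)) = -512223*(311183 + 11122) = -512223*322305 = -165092034015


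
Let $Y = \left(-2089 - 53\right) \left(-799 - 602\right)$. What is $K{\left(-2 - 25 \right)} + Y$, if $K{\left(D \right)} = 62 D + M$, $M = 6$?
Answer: $2999274$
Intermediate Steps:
$Y = 3000942$ ($Y = \left(-2142\right) \left(-1401\right) = 3000942$)
$K{\left(D \right)} = 6 + 62 D$ ($K{\left(D \right)} = 62 D + 6 = 6 + 62 D$)
$K{\left(-2 - 25 \right)} + Y = \left(6 + 62 \left(-2 - 25\right)\right) + 3000942 = \left(6 + 62 \left(-27\right)\right) + 3000942 = \left(6 - 1674\right) + 3000942 = -1668 + 3000942 = 2999274$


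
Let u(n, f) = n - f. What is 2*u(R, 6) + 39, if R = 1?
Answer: 29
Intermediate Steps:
2*u(R, 6) + 39 = 2*(1 - 1*6) + 39 = 2*(1 - 6) + 39 = 2*(-5) + 39 = -10 + 39 = 29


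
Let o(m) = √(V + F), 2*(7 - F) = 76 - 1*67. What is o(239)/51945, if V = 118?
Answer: √482/103890 ≈ 0.00021132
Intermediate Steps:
F = 5/2 (F = 7 - (76 - 1*67)/2 = 7 - (76 - 67)/2 = 7 - ½*9 = 7 - 9/2 = 5/2 ≈ 2.5000)
o(m) = √482/2 (o(m) = √(118 + 5/2) = √(241/2) = √482/2)
o(239)/51945 = (√482/2)/51945 = (√482/2)*(1/51945) = √482/103890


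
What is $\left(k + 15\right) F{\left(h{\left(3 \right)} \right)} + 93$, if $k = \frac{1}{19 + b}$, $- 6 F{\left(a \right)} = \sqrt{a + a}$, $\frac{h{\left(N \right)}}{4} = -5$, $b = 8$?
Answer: $93 - \frac{406 i \sqrt{10}}{81} \approx 93.0 - 15.85 i$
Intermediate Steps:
$h{\left(N \right)} = -20$ ($h{\left(N \right)} = 4 \left(-5\right) = -20$)
$F{\left(a \right)} = - \frac{\sqrt{2} \sqrt{a}}{6}$ ($F{\left(a \right)} = - \frac{\sqrt{a + a}}{6} = - \frac{\sqrt{2 a}}{6} = - \frac{\sqrt{2} \sqrt{a}}{6}$)
$k = \frac{1}{27}$ ($k = \frac{1}{19 + 8} = \frac{1}{27} \approx 0.037037$)
$\left(k + 15\right) F{\left(h{\left(3 \right)} \right)} + 93 = \left(\frac{1}{27} + 15\right) \left(- \frac{\sqrt{2} \sqrt{-20}}{6}\right) + 93 = \frac{406 \left(- \frac{\sqrt{2} \cdot 2 i \sqrt{5}}{6}\right)}{27} + 93 = \frac{406 \left(- \frac{i \sqrt{10}}{3}\right)}{27} + 93 = - \frac{406 i \sqrt{10}}{81} + 93 = 93 - \frac{406 i \sqrt{10}}{81}$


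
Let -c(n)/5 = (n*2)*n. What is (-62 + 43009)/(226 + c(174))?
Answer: -42947/302534 ≈ -0.14196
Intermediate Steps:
c(n) = -10*n² (c(n) = -5*n*2*n = -5*2*n*n = -10*n²)
(-62 + 43009)/(226 + c(174)) = (-62 + 43009)/(226 - 10*174²) = 42947/(226 - 10*30276) = 42947/(226 - 302760) = 42947/(-302534) = 42947*(-1/302534) = -42947/302534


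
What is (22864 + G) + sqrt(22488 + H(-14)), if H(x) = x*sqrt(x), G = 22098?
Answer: 44962 + sqrt(22488 - 14*I*sqrt(14)) ≈ 45112.0 - 0.17466*I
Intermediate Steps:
H(x) = x**(3/2)
(22864 + G) + sqrt(22488 + H(-14)) = (22864 + 22098) + sqrt(22488 + (-14)**(3/2)) = 44962 + sqrt(22488 - 14*I*sqrt(14))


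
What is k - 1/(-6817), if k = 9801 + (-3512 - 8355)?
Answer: -14083921/6817 ≈ -2066.0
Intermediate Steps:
k = -2066 (k = 9801 - 11867 = -2066)
k - 1/(-6817) = -2066 - 1/(-6817) = -2066 - 1*(-1/6817) = -2066 + 1/6817 = -14083921/6817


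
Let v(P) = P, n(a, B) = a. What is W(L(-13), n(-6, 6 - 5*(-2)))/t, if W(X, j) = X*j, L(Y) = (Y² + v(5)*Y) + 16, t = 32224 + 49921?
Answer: -144/16429 ≈ -0.0087650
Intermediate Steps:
t = 82145
L(Y) = 16 + Y² + 5*Y (L(Y) = (Y² + 5*Y) + 16 = 16 + Y² + 5*Y)
W(L(-13), n(-6, 6 - 5*(-2)))/t = ((16 + (-13)² + 5*(-13))*(-6))/82145 = ((16 + 169 - 65)*(-6))*(1/82145) = (120*(-6))*(1/82145) = -720*1/82145 = -144/16429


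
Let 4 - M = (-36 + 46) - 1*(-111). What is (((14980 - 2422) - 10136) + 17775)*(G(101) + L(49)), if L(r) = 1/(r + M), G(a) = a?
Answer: 138692799/68 ≈ 2.0396e+6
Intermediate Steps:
M = -117 (M = 4 - ((-36 + 46) - 1*(-111)) = 4 - (10 + 111) = 4 - 1*121 = 4 - 121 = -117)
L(r) = 1/(-117 + r) (L(r) = 1/(r - 117) = 1/(-117 + r))
(((14980 - 2422) - 10136) + 17775)*(G(101) + L(49)) = (((14980 - 2422) - 10136) + 17775)*(101 + 1/(-117 + 49)) = ((12558 - 10136) + 17775)*(101 + 1/(-68)) = (2422 + 17775)*(101 - 1/68) = 20197*(6867/68) = 138692799/68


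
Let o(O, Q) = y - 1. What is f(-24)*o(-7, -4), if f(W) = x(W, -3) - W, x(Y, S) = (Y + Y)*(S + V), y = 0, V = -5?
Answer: -408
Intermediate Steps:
o(O, Q) = -1 (o(O, Q) = 0 - 1 = -1)
x(Y, S) = 2*Y*(-5 + S) (x(Y, S) = (Y + Y)*(S - 5) = (2*Y)*(-5 + S) = 2*Y*(-5 + S))
f(W) = -17*W (f(W) = 2*W*(-5 - 3) - W = 2*W*(-8) - W = -16*W - W = -17*W)
f(-24)*o(-7, -4) = -17*(-24)*(-1) = 408*(-1) = -408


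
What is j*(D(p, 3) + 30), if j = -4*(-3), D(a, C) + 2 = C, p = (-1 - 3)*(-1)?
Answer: 372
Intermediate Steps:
p = 4 (p = -4*(-1) = 4)
D(a, C) = -2 + C
j = 12
j*(D(p, 3) + 30) = 12*((-2 + 3) + 30) = 12*(1 + 30) = 12*31 = 372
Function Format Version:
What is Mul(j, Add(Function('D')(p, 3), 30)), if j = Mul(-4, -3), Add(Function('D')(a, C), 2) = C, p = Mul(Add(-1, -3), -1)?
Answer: 372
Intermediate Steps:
p = 4 (p = Mul(-4, -1) = 4)
Function('D')(a, C) = Add(-2, C)
j = 12
Mul(j, Add(Function('D')(p, 3), 30)) = Mul(12, Add(Add(-2, 3), 30)) = Mul(12, Add(1, 30)) = Mul(12, 31) = 372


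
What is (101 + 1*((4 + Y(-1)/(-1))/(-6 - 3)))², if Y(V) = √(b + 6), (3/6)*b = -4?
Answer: (905 + I*√2)²/81 ≈ 10111.0 + 31.602*I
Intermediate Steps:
b = -8 (b = 2*(-4) = -8)
Y(V) = I*√2 (Y(V) = √(-8 + 6) = √(-2) = I*√2)
(101 + 1*((4 + Y(-1)/(-1))/(-6 - 3)))² = (101 + 1*((4 + (I*√2)/(-1))/(-6 - 3)))² = (101 + 1*((4 + (I*√2)*(-1))/(-9)))² = (101 + 1*((4 - I*√2)*(-⅑)))² = (101 + 1*(-4/9 + I*√2/9))² = (101 + (-4/9 + I*√2/9))² = (905/9 + I*√2/9)²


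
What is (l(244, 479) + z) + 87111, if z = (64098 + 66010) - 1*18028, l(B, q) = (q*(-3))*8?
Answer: 187695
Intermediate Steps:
l(B, q) = -24*q (l(B, q) = -3*q*8 = -24*q)
z = 112080 (z = 130108 - 18028 = 112080)
(l(244, 479) + z) + 87111 = (-24*479 + 112080) + 87111 = (-11496 + 112080) + 87111 = 100584 + 87111 = 187695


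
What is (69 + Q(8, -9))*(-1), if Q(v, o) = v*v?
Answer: -133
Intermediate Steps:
Q(v, o) = v**2
(69 + Q(8, -9))*(-1) = (69 + 8**2)*(-1) = (69 + 64)*(-1) = 133*(-1) = -133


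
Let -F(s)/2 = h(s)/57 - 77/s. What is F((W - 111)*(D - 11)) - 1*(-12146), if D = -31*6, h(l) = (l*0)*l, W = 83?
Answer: 4785535/394 ≈ 12146.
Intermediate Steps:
h(l) = 0 (h(l) = 0*l = 0)
D = -186
F(s) = 154/s (F(s) = -2*(0/57 - 77/s) = -2*(0*(1/57) - 77/s) = -2*(0 - 77/s) = -(-154)/s = 154/s)
F((W - 111)*(D - 11)) - 1*(-12146) = 154/(((83 - 111)*(-186 - 11))) - 1*(-12146) = 154/((-28*(-197))) + 12146 = 154/5516 + 12146 = 154*(1/5516) + 12146 = 11/394 + 12146 = 4785535/394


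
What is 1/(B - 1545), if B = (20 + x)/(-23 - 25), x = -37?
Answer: -48/74143 ≈ -0.00064740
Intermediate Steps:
B = 17/48 (B = (20 - 37)/(-23 - 25) = -17/(-48) = -17*(-1/48) = 17/48 ≈ 0.35417)
1/(B - 1545) = 1/(17/48 - 1545) = 1/(-74143/48) = -48/74143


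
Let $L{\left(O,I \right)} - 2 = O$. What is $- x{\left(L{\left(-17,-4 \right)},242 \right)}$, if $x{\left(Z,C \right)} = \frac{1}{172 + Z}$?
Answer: $- \frac{1}{157} \approx -0.0063694$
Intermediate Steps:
$L{\left(O,I \right)} = 2 + O$
$- x{\left(L{\left(-17,-4 \right)},242 \right)} = - \frac{1}{172 + \left(2 - 17\right)} = - \frac{1}{172 - 15} = - \frac{1}{157}$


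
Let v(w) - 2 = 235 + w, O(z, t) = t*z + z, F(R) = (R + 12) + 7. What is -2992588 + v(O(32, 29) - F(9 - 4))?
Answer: -2991415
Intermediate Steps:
F(R) = 19 + R (F(R) = (12 + R) + 7 = 19 + R)
O(z, t) = z + t*z
v(w) = 237 + w (v(w) = 2 + (235 + w) = 237 + w)
-2992588 + v(O(32, 29) - F(9 - 4)) = -2992588 + (237 + (32*(1 + 29) - (19 + (9 - 4)))) = -2992588 + (237 + (32*30 - (19 + 5))) = -2992588 + (237 + (960 - 1*24)) = -2992588 + (237 + (960 - 24)) = -2992588 + (237 + 936) = -2992588 + 1173 = -2991415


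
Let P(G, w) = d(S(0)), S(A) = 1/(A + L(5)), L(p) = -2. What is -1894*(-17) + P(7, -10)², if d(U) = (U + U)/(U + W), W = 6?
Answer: 3895962/121 ≈ 32198.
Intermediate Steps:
S(A) = 1/(-2 + A) (S(A) = 1/(A - 2) = 1/(-2 + A))
d(U) = 2*U/(6 + U) (d(U) = (U + U)/(U + 6) = (2*U)/(6 + U) = 2*U/(6 + U))
P(G, w) = -2/11 (P(G, w) = 2/((-2 + 0)*(6 + 1/(-2 + 0))) = 2/(-2*(6 + 1/(-2))) = 2*(-½)/(6 - ½) = 2*(-½)/(11/2) = 2*(-½)*(2/11) = -2/11)
-1894*(-17) + P(7, -10)² = -1894*(-17) + (-2/11)² = 32198 + 4/121 = 3895962/121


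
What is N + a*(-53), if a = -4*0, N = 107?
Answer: 107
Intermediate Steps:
a = 0
N + a*(-53) = 107 + 0*(-53) = 107 + 0 = 107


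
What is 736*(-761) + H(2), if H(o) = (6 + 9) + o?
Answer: -560079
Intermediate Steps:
H(o) = 15 + o
736*(-761) + H(2) = 736*(-761) + (15 + 2) = -560096 + 17 = -560079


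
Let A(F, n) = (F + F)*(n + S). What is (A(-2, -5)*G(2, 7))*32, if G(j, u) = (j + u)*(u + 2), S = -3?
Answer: 82944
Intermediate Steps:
A(F, n) = 2*F*(-3 + n) (A(F, n) = (F + F)*(n - 3) = (2*F)*(-3 + n) = 2*F*(-3 + n))
G(j, u) = (2 + u)*(j + u) (G(j, u) = (j + u)*(2 + u) = (2 + u)*(j + u))
(A(-2, -5)*G(2, 7))*32 = ((2*(-2)*(-3 - 5))*(7² + 2*2 + 2*7 + 2*7))*32 = ((2*(-2)*(-8))*(49 + 4 + 14 + 14))*32 = (32*81)*32 = 2592*32 = 82944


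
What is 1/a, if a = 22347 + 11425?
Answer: 1/33772 ≈ 2.9610e-5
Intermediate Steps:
a = 33772
1/a = 1/33772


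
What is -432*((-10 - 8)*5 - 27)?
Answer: 50544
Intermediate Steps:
-432*((-10 - 8)*5 - 27) = -432*(-18*5 - 27) = -432*(-90 - 27) = -432*(-117) = 50544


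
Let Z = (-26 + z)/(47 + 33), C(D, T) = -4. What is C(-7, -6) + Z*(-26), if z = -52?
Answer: 427/20 ≈ 21.350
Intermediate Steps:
Z = -39/40 (Z = (-26 - 52)/(47 + 33) = -78/80 = -78*1/80 = -39/40 ≈ -0.97500)
C(-7, -6) + Z*(-26) = -4 - 39/40*(-26) = -4 + 507/20 = 427/20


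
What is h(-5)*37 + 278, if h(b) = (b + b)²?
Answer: 3978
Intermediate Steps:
h(b) = 4*b² (h(b) = (2*b)² = 4*b²)
h(-5)*37 + 278 = (4*(-5)²)*37 + 278 = (4*25)*37 + 278 = 100*37 + 278 = 3700 + 278 = 3978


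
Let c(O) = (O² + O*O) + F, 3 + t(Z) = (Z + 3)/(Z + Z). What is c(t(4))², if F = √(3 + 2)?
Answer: 88641/1024 + 289*√5/16 ≈ 126.95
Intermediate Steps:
F = √5 ≈ 2.2361
t(Z) = -3 + (3 + Z)/(2*Z) (t(Z) = -3 + (Z + 3)/(Z + Z) = -3 + (3 + Z)/((2*Z)) = -3 + (3 + Z)*(1/(2*Z)) = -3 + (3 + Z)/(2*Z))
c(O) = √5 + 2*O² (c(O) = (O² + O*O) + √5 = (O² + O²) + √5 = 2*O² + √5 = √5 + 2*O²)
c(t(4))² = (√5 + 2*((½)*(3 - 5*4)/4)²)² = (√5 + 2*((½)*(¼)*(3 - 20))²)² = (√5 + 2*((½)*(¼)*(-17))²)² = (√5 + 2*(-17/8)²)² = (√5 + 2*(289/64))² = (√5 + 289/32)² = (289/32 + √5)²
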